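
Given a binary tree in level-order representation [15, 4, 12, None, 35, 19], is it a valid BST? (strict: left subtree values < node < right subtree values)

Level-order array: [15, 4, 12, None, 35, 19]
Validate using subtree bounds (lo, hi): at each node, require lo < value < hi,
then recurse left with hi=value and right with lo=value.
Preorder trace (stopping at first violation):
  at node 15 with bounds (-inf, +inf): OK
  at node 4 with bounds (-inf, 15): OK
  at node 35 with bounds (4, 15): VIOLATION
Node 35 violates its bound: not (4 < 35 < 15).
Result: Not a valid BST


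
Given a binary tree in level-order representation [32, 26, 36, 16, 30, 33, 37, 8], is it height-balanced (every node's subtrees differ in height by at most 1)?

Tree (level-order array): [32, 26, 36, 16, 30, 33, 37, 8]
Definition: a tree is height-balanced if, at every node, |h(left) - h(right)| <= 1 (empty subtree has height -1).
Bottom-up per-node check:
  node 8: h_left=-1, h_right=-1, diff=0 [OK], height=0
  node 16: h_left=0, h_right=-1, diff=1 [OK], height=1
  node 30: h_left=-1, h_right=-1, diff=0 [OK], height=0
  node 26: h_left=1, h_right=0, diff=1 [OK], height=2
  node 33: h_left=-1, h_right=-1, diff=0 [OK], height=0
  node 37: h_left=-1, h_right=-1, diff=0 [OK], height=0
  node 36: h_left=0, h_right=0, diff=0 [OK], height=1
  node 32: h_left=2, h_right=1, diff=1 [OK], height=3
All nodes satisfy the balance condition.
Result: Balanced


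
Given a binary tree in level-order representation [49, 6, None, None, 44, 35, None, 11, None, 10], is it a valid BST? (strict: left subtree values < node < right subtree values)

Level-order array: [49, 6, None, None, 44, 35, None, 11, None, 10]
Validate using subtree bounds (lo, hi): at each node, require lo < value < hi,
then recurse left with hi=value and right with lo=value.
Preorder trace (stopping at first violation):
  at node 49 with bounds (-inf, +inf): OK
  at node 6 with bounds (-inf, 49): OK
  at node 44 with bounds (6, 49): OK
  at node 35 with bounds (6, 44): OK
  at node 11 with bounds (6, 35): OK
  at node 10 with bounds (6, 11): OK
No violation found at any node.
Result: Valid BST


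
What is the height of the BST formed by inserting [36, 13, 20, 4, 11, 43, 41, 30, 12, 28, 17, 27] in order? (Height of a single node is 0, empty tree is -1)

Insertion order: [36, 13, 20, 4, 11, 43, 41, 30, 12, 28, 17, 27]
Tree (level-order array): [36, 13, 43, 4, 20, 41, None, None, 11, 17, 30, None, None, None, 12, None, None, 28, None, None, None, 27]
Compute height bottom-up (empty subtree = -1):
  height(12) = 1 + max(-1, -1) = 0
  height(11) = 1 + max(-1, 0) = 1
  height(4) = 1 + max(-1, 1) = 2
  height(17) = 1 + max(-1, -1) = 0
  height(27) = 1 + max(-1, -1) = 0
  height(28) = 1 + max(0, -1) = 1
  height(30) = 1 + max(1, -1) = 2
  height(20) = 1 + max(0, 2) = 3
  height(13) = 1 + max(2, 3) = 4
  height(41) = 1 + max(-1, -1) = 0
  height(43) = 1 + max(0, -1) = 1
  height(36) = 1 + max(4, 1) = 5
Height = 5


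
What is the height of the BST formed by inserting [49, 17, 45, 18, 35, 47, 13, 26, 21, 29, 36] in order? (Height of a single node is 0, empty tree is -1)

Insertion order: [49, 17, 45, 18, 35, 47, 13, 26, 21, 29, 36]
Tree (level-order array): [49, 17, None, 13, 45, None, None, 18, 47, None, 35, None, None, 26, 36, 21, 29]
Compute height bottom-up (empty subtree = -1):
  height(13) = 1 + max(-1, -1) = 0
  height(21) = 1 + max(-1, -1) = 0
  height(29) = 1 + max(-1, -1) = 0
  height(26) = 1 + max(0, 0) = 1
  height(36) = 1 + max(-1, -1) = 0
  height(35) = 1 + max(1, 0) = 2
  height(18) = 1 + max(-1, 2) = 3
  height(47) = 1 + max(-1, -1) = 0
  height(45) = 1 + max(3, 0) = 4
  height(17) = 1 + max(0, 4) = 5
  height(49) = 1 + max(5, -1) = 6
Height = 6


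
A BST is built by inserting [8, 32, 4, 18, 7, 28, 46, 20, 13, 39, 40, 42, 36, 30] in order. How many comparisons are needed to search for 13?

Search path for 13: 8 -> 32 -> 18 -> 13
Found: True
Comparisons: 4


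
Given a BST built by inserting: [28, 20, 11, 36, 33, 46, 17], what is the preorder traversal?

Tree insertion order: [28, 20, 11, 36, 33, 46, 17]
Tree (level-order array): [28, 20, 36, 11, None, 33, 46, None, 17]
Preorder traversal: [28, 20, 11, 17, 36, 33, 46]


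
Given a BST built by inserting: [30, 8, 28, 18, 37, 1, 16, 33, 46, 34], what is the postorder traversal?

Tree insertion order: [30, 8, 28, 18, 37, 1, 16, 33, 46, 34]
Tree (level-order array): [30, 8, 37, 1, 28, 33, 46, None, None, 18, None, None, 34, None, None, 16]
Postorder traversal: [1, 16, 18, 28, 8, 34, 33, 46, 37, 30]


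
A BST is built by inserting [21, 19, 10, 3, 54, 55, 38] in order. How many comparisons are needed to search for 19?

Search path for 19: 21 -> 19
Found: True
Comparisons: 2


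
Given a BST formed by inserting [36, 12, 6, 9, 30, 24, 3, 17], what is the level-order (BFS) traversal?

Tree insertion order: [36, 12, 6, 9, 30, 24, 3, 17]
Tree (level-order array): [36, 12, None, 6, 30, 3, 9, 24, None, None, None, None, None, 17]
BFS from the root, enqueuing left then right child of each popped node:
  queue [36] -> pop 36, enqueue [12], visited so far: [36]
  queue [12] -> pop 12, enqueue [6, 30], visited so far: [36, 12]
  queue [6, 30] -> pop 6, enqueue [3, 9], visited so far: [36, 12, 6]
  queue [30, 3, 9] -> pop 30, enqueue [24], visited so far: [36, 12, 6, 30]
  queue [3, 9, 24] -> pop 3, enqueue [none], visited so far: [36, 12, 6, 30, 3]
  queue [9, 24] -> pop 9, enqueue [none], visited so far: [36, 12, 6, 30, 3, 9]
  queue [24] -> pop 24, enqueue [17], visited so far: [36, 12, 6, 30, 3, 9, 24]
  queue [17] -> pop 17, enqueue [none], visited so far: [36, 12, 6, 30, 3, 9, 24, 17]
Result: [36, 12, 6, 30, 3, 9, 24, 17]


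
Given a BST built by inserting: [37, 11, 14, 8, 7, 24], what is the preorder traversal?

Tree insertion order: [37, 11, 14, 8, 7, 24]
Tree (level-order array): [37, 11, None, 8, 14, 7, None, None, 24]
Preorder traversal: [37, 11, 8, 7, 14, 24]


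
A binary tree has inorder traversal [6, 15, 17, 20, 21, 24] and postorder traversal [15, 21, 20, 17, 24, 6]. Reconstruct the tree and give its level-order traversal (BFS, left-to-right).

Inorder:   [6, 15, 17, 20, 21, 24]
Postorder: [15, 21, 20, 17, 24, 6]
Algorithm: postorder visits root last, so walk postorder right-to-left;
each value is the root of the current inorder slice — split it at that
value, recurse on the right subtree first, then the left.
Recursive splits:
  root=6; inorder splits into left=[], right=[15, 17, 20, 21, 24]
  root=24; inorder splits into left=[15, 17, 20, 21], right=[]
  root=17; inorder splits into left=[15], right=[20, 21]
  root=20; inorder splits into left=[], right=[21]
  root=21; inorder splits into left=[], right=[]
  root=15; inorder splits into left=[], right=[]
Reconstructed level-order: [6, 24, 17, 15, 20, 21]


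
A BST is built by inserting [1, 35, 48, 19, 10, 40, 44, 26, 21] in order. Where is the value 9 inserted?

Starting tree (level order): [1, None, 35, 19, 48, 10, 26, 40, None, None, None, 21, None, None, 44]
Insertion path: 1 -> 35 -> 19 -> 10
Result: insert 9 as left child of 10
Final tree (level order): [1, None, 35, 19, 48, 10, 26, 40, None, 9, None, 21, None, None, 44]


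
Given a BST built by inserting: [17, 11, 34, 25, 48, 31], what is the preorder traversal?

Tree insertion order: [17, 11, 34, 25, 48, 31]
Tree (level-order array): [17, 11, 34, None, None, 25, 48, None, 31]
Preorder traversal: [17, 11, 34, 25, 31, 48]


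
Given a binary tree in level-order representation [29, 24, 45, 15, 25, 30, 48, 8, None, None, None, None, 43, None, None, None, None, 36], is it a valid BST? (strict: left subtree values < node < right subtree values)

Level-order array: [29, 24, 45, 15, 25, 30, 48, 8, None, None, None, None, 43, None, None, None, None, 36]
Validate using subtree bounds (lo, hi): at each node, require lo < value < hi,
then recurse left with hi=value and right with lo=value.
Preorder trace (stopping at first violation):
  at node 29 with bounds (-inf, +inf): OK
  at node 24 with bounds (-inf, 29): OK
  at node 15 with bounds (-inf, 24): OK
  at node 8 with bounds (-inf, 15): OK
  at node 25 with bounds (24, 29): OK
  at node 45 with bounds (29, +inf): OK
  at node 30 with bounds (29, 45): OK
  at node 43 with bounds (30, 45): OK
  at node 36 with bounds (30, 43): OK
  at node 48 with bounds (45, +inf): OK
No violation found at any node.
Result: Valid BST


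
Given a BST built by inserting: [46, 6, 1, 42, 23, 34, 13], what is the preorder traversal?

Tree insertion order: [46, 6, 1, 42, 23, 34, 13]
Tree (level-order array): [46, 6, None, 1, 42, None, None, 23, None, 13, 34]
Preorder traversal: [46, 6, 1, 42, 23, 13, 34]


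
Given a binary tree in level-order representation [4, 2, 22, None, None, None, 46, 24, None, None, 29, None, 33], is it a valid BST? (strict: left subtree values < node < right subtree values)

Level-order array: [4, 2, 22, None, None, None, 46, 24, None, None, 29, None, 33]
Validate using subtree bounds (lo, hi): at each node, require lo < value < hi,
then recurse left with hi=value and right with lo=value.
Preorder trace (stopping at first violation):
  at node 4 with bounds (-inf, +inf): OK
  at node 2 with bounds (-inf, 4): OK
  at node 22 with bounds (4, +inf): OK
  at node 46 with bounds (22, +inf): OK
  at node 24 with bounds (22, 46): OK
  at node 29 with bounds (24, 46): OK
  at node 33 with bounds (29, 46): OK
No violation found at any node.
Result: Valid BST


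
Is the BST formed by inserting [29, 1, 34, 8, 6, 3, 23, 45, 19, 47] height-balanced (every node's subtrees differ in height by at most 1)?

Tree (level-order array): [29, 1, 34, None, 8, None, 45, 6, 23, None, 47, 3, None, 19]
Definition: a tree is height-balanced if, at every node, |h(left) - h(right)| <= 1 (empty subtree has height -1).
Bottom-up per-node check:
  node 3: h_left=-1, h_right=-1, diff=0 [OK], height=0
  node 6: h_left=0, h_right=-1, diff=1 [OK], height=1
  node 19: h_left=-1, h_right=-1, diff=0 [OK], height=0
  node 23: h_left=0, h_right=-1, diff=1 [OK], height=1
  node 8: h_left=1, h_right=1, diff=0 [OK], height=2
  node 1: h_left=-1, h_right=2, diff=3 [FAIL (|-1-2|=3 > 1)], height=3
  node 47: h_left=-1, h_right=-1, diff=0 [OK], height=0
  node 45: h_left=-1, h_right=0, diff=1 [OK], height=1
  node 34: h_left=-1, h_right=1, diff=2 [FAIL (|-1-1|=2 > 1)], height=2
  node 29: h_left=3, h_right=2, diff=1 [OK], height=4
Node 1 violates the condition: |-1 - 2| = 3 > 1.
Result: Not balanced


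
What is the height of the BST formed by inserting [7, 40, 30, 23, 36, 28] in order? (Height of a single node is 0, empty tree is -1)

Insertion order: [7, 40, 30, 23, 36, 28]
Tree (level-order array): [7, None, 40, 30, None, 23, 36, None, 28]
Compute height bottom-up (empty subtree = -1):
  height(28) = 1 + max(-1, -1) = 0
  height(23) = 1 + max(-1, 0) = 1
  height(36) = 1 + max(-1, -1) = 0
  height(30) = 1 + max(1, 0) = 2
  height(40) = 1 + max(2, -1) = 3
  height(7) = 1 + max(-1, 3) = 4
Height = 4


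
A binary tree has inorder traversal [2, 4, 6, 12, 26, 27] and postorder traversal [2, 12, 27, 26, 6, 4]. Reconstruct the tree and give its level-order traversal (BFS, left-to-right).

Inorder:   [2, 4, 6, 12, 26, 27]
Postorder: [2, 12, 27, 26, 6, 4]
Algorithm: postorder visits root last, so walk postorder right-to-left;
each value is the root of the current inorder slice — split it at that
value, recurse on the right subtree first, then the left.
Recursive splits:
  root=4; inorder splits into left=[2], right=[6, 12, 26, 27]
  root=6; inorder splits into left=[], right=[12, 26, 27]
  root=26; inorder splits into left=[12], right=[27]
  root=27; inorder splits into left=[], right=[]
  root=12; inorder splits into left=[], right=[]
  root=2; inorder splits into left=[], right=[]
Reconstructed level-order: [4, 2, 6, 26, 12, 27]


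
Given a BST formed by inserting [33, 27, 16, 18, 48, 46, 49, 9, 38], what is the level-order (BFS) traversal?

Tree insertion order: [33, 27, 16, 18, 48, 46, 49, 9, 38]
Tree (level-order array): [33, 27, 48, 16, None, 46, 49, 9, 18, 38]
BFS from the root, enqueuing left then right child of each popped node:
  queue [33] -> pop 33, enqueue [27, 48], visited so far: [33]
  queue [27, 48] -> pop 27, enqueue [16], visited so far: [33, 27]
  queue [48, 16] -> pop 48, enqueue [46, 49], visited so far: [33, 27, 48]
  queue [16, 46, 49] -> pop 16, enqueue [9, 18], visited so far: [33, 27, 48, 16]
  queue [46, 49, 9, 18] -> pop 46, enqueue [38], visited so far: [33, 27, 48, 16, 46]
  queue [49, 9, 18, 38] -> pop 49, enqueue [none], visited so far: [33, 27, 48, 16, 46, 49]
  queue [9, 18, 38] -> pop 9, enqueue [none], visited so far: [33, 27, 48, 16, 46, 49, 9]
  queue [18, 38] -> pop 18, enqueue [none], visited so far: [33, 27, 48, 16, 46, 49, 9, 18]
  queue [38] -> pop 38, enqueue [none], visited so far: [33, 27, 48, 16, 46, 49, 9, 18, 38]
Result: [33, 27, 48, 16, 46, 49, 9, 18, 38]


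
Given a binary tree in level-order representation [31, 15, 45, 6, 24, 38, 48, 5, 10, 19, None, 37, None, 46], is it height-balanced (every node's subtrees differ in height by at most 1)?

Tree (level-order array): [31, 15, 45, 6, 24, 38, 48, 5, 10, 19, None, 37, None, 46]
Definition: a tree is height-balanced if, at every node, |h(left) - h(right)| <= 1 (empty subtree has height -1).
Bottom-up per-node check:
  node 5: h_left=-1, h_right=-1, diff=0 [OK], height=0
  node 10: h_left=-1, h_right=-1, diff=0 [OK], height=0
  node 6: h_left=0, h_right=0, diff=0 [OK], height=1
  node 19: h_left=-1, h_right=-1, diff=0 [OK], height=0
  node 24: h_left=0, h_right=-1, diff=1 [OK], height=1
  node 15: h_left=1, h_right=1, diff=0 [OK], height=2
  node 37: h_left=-1, h_right=-1, diff=0 [OK], height=0
  node 38: h_left=0, h_right=-1, diff=1 [OK], height=1
  node 46: h_left=-1, h_right=-1, diff=0 [OK], height=0
  node 48: h_left=0, h_right=-1, diff=1 [OK], height=1
  node 45: h_left=1, h_right=1, diff=0 [OK], height=2
  node 31: h_left=2, h_right=2, diff=0 [OK], height=3
All nodes satisfy the balance condition.
Result: Balanced


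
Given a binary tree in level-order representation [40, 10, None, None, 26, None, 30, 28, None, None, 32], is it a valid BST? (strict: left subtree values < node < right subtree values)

Level-order array: [40, 10, None, None, 26, None, 30, 28, None, None, 32]
Validate using subtree bounds (lo, hi): at each node, require lo < value < hi,
then recurse left with hi=value and right with lo=value.
Preorder trace (stopping at first violation):
  at node 40 with bounds (-inf, +inf): OK
  at node 10 with bounds (-inf, 40): OK
  at node 26 with bounds (10, 40): OK
  at node 30 with bounds (26, 40): OK
  at node 28 with bounds (26, 30): OK
  at node 32 with bounds (28, 30): VIOLATION
Node 32 violates its bound: not (28 < 32 < 30).
Result: Not a valid BST


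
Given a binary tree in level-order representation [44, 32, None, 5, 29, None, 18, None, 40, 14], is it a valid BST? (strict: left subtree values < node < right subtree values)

Level-order array: [44, 32, None, 5, 29, None, 18, None, 40, 14]
Validate using subtree bounds (lo, hi): at each node, require lo < value < hi,
then recurse left with hi=value and right with lo=value.
Preorder trace (stopping at first violation):
  at node 44 with bounds (-inf, +inf): OK
  at node 32 with bounds (-inf, 44): OK
  at node 5 with bounds (-inf, 32): OK
  at node 18 with bounds (5, 32): OK
  at node 14 with bounds (5, 18): OK
  at node 29 with bounds (32, 44): VIOLATION
Node 29 violates its bound: not (32 < 29 < 44).
Result: Not a valid BST


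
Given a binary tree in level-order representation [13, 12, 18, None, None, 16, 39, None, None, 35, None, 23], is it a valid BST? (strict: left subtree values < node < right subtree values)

Level-order array: [13, 12, 18, None, None, 16, 39, None, None, 35, None, 23]
Validate using subtree bounds (lo, hi): at each node, require lo < value < hi,
then recurse left with hi=value and right with lo=value.
Preorder trace (stopping at first violation):
  at node 13 with bounds (-inf, +inf): OK
  at node 12 with bounds (-inf, 13): OK
  at node 18 with bounds (13, +inf): OK
  at node 16 with bounds (13, 18): OK
  at node 39 with bounds (18, +inf): OK
  at node 35 with bounds (18, 39): OK
  at node 23 with bounds (18, 35): OK
No violation found at any node.
Result: Valid BST


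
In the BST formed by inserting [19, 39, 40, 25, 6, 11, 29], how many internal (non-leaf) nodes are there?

Tree built from: [19, 39, 40, 25, 6, 11, 29]
Tree (level-order array): [19, 6, 39, None, 11, 25, 40, None, None, None, 29]
Rule: An internal node has at least one child.
Per-node child counts:
  node 19: 2 child(ren)
  node 6: 1 child(ren)
  node 11: 0 child(ren)
  node 39: 2 child(ren)
  node 25: 1 child(ren)
  node 29: 0 child(ren)
  node 40: 0 child(ren)
Matching nodes: [19, 6, 39, 25]
Count of internal (non-leaf) nodes: 4


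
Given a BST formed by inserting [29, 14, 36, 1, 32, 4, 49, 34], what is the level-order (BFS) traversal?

Tree insertion order: [29, 14, 36, 1, 32, 4, 49, 34]
Tree (level-order array): [29, 14, 36, 1, None, 32, 49, None, 4, None, 34]
BFS from the root, enqueuing left then right child of each popped node:
  queue [29] -> pop 29, enqueue [14, 36], visited so far: [29]
  queue [14, 36] -> pop 14, enqueue [1], visited so far: [29, 14]
  queue [36, 1] -> pop 36, enqueue [32, 49], visited so far: [29, 14, 36]
  queue [1, 32, 49] -> pop 1, enqueue [4], visited so far: [29, 14, 36, 1]
  queue [32, 49, 4] -> pop 32, enqueue [34], visited so far: [29, 14, 36, 1, 32]
  queue [49, 4, 34] -> pop 49, enqueue [none], visited so far: [29, 14, 36, 1, 32, 49]
  queue [4, 34] -> pop 4, enqueue [none], visited so far: [29, 14, 36, 1, 32, 49, 4]
  queue [34] -> pop 34, enqueue [none], visited so far: [29, 14, 36, 1, 32, 49, 4, 34]
Result: [29, 14, 36, 1, 32, 49, 4, 34]


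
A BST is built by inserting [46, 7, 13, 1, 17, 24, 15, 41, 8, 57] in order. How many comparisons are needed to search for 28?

Search path for 28: 46 -> 7 -> 13 -> 17 -> 24 -> 41
Found: False
Comparisons: 6


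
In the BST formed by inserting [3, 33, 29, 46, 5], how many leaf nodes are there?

Tree built from: [3, 33, 29, 46, 5]
Tree (level-order array): [3, None, 33, 29, 46, 5]
Rule: A leaf has 0 children.
Per-node child counts:
  node 3: 1 child(ren)
  node 33: 2 child(ren)
  node 29: 1 child(ren)
  node 5: 0 child(ren)
  node 46: 0 child(ren)
Matching nodes: [5, 46]
Count of leaf nodes: 2


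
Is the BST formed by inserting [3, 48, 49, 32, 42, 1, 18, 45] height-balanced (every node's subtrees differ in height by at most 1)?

Tree (level-order array): [3, 1, 48, None, None, 32, 49, 18, 42, None, None, None, None, None, 45]
Definition: a tree is height-balanced if, at every node, |h(left) - h(right)| <= 1 (empty subtree has height -1).
Bottom-up per-node check:
  node 1: h_left=-1, h_right=-1, diff=0 [OK], height=0
  node 18: h_left=-1, h_right=-1, diff=0 [OK], height=0
  node 45: h_left=-1, h_right=-1, diff=0 [OK], height=0
  node 42: h_left=-1, h_right=0, diff=1 [OK], height=1
  node 32: h_left=0, h_right=1, diff=1 [OK], height=2
  node 49: h_left=-1, h_right=-1, diff=0 [OK], height=0
  node 48: h_left=2, h_right=0, diff=2 [FAIL (|2-0|=2 > 1)], height=3
  node 3: h_left=0, h_right=3, diff=3 [FAIL (|0-3|=3 > 1)], height=4
Node 48 violates the condition: |2 - 0| = 2 > 1.
Result: Not balanced


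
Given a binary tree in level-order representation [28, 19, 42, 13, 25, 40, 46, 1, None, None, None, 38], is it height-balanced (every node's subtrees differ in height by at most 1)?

Tree (level-order array): [28, 19, 42, 13, 25, 40, 46, 1, None, None, None, 38]
Definition: a tree is height-balanced if, at every node, |h(left) - h(right)| <= 1 (empty subtree has height -1).
Bottom-up per-node check:
  node 1: h_left=-1, h_right=-1, diff=0 [OK], height=0
  node 13: h_left=0, h_right=-1, diff=1 [OK], height=1
  node 25: h_left=-1, h_right=-1, diff=0 [OK], height=0
  node 19: h_left=1, h_right=0, diff=1 [OK], height=2
  node 38: h_left=-1, h_right=-1, diff=0 [OK], height=0
  node 40: h_left=0, h_right=-1, diff=1 [OK], height=1
  node 46: h_left=-1, h_right=-1, diff=0 [OK], height=0
  node 42: h_left=1, h_right=0, diff=1 [OK], height=2
  node 28: h_left=2, h_right=2, diff=0 [OK], height=3
All nodes satisfy the balance condition.
Result: Balanced


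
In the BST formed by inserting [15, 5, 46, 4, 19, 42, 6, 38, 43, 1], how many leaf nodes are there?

Tree built from: [15, 5, 46, 4, 19, 42, 6, 38, 43, 1]
Tree (level-order array): [15, 5, 46, 4, 6, 19, None, 1, None, None, None, None, 42, None, None, 38, 43]
Rule: A leaf has 0 children.
Per-node child counts:
  node 15: 2 child(ren)
  node 5: 2 child(ren)
  node 4: 1 child(ren)
  node 1: 0 child(ren)
  node 6: 0 child(ren)
  node 46: 1 child(ren)
  node 19: 1 child(ren)
  node 42: 2 child(ren)
  node 38: 0 child(ren)
  node 43: 0 child(ren)
Matching nodes: [1, 6, 38, 43]
Count of leaf nodes: 4


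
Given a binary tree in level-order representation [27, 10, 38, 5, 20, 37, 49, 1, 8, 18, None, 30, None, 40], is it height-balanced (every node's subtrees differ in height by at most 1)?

Tree (level-order array): [27, 10, 38, 5, 20, 37, 49, 1, 8, 18, None, 30, None, 40]
Definition: a tree is height-balanced if, at every node, |h(left) - h(right)| <= 1 (empty subtree has height -1).
Bottom-up per-node check:
  node 1: h_left=-1, h_right=-1, diff=0 [OK], height=0
  node 8: h_left=-1, h_right=-1, diff=0 [OK], height=0
  node 5: h_left=0, h_right=0, diff=0 [OK], height=1
  node 18: h_left=-1, h_right=-1, diff=0 [OK], height=0
  node 20: h_left=0, h_right=-1, diff=1 [OK], height=1
  node 10: h_left=1, h_right=1, diff=0 [OK], height=2
  node 30: h_left=-1, h_right=-1, diff=0 [OK], height=0
  node 37: h_left=0, h_right=-1, diff=1 [OK], height=1
  node 40: h_left=-1, h_right=-1, diff=0 [OK], height=0
  node 49: h_left=0, h_right=-1, diff=1 [OK], height=1
  node 38: h_left=1, h_right=1, diff=0 [OK], height=2
  node 27: h_left=2, h_right=2, diff=0 [OK], height=3
All nodes satisfy the balance condition.
Result: Balanced


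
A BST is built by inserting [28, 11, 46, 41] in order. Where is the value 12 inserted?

Starting tree (level order): [28, 11, 46, None, None, 41]
Insertion path: 28 -> 11
Result: insert 12 as right child of 11
Final tree (level order): [28, 11, 46, None, 12, 41]


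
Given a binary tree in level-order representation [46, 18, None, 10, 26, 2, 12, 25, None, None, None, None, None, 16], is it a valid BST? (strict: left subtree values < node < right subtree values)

Level-order array: [46, 18, None, 10, 26, 2, 12, 25, None, None, None, None, None, 16]
Validate using subtree bounds (lo, hi): at each node, require lo < value < hi,
then recurse left with hi=value and right with lo=value.
Preorder trace (stopping at first violation):
  at node 46 with bounds (-inf, +inf): OK
  at node 18 with bounds (-inf, 46): OK
  at node 10 with bounds (-inf, 18): OK
  at node 2 with bounds (-inf, 10): OK
  at node 12 with bounds (10, 18): OK
  at node 26 with bounds (18, 46): OK
  at node 25 with bounds (18, 26): OK
  at node 16 with bounds (18, 25): VIOLATION
Node 16 violates its bound: not (18 < 16 < 25).
Result: Not a valid BST


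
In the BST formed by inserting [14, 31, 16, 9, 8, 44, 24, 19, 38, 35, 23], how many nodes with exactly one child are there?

Tree built from: [14, 31, 16, 9, 8, 44, 24, 19, 38, 35, 23]
Tree (level-order array): [14, 9, 31, 8, None, 16, 44, None, None, None, 24, 38, None, 19, None, 35, None, None, 23]
Rule: These are nodes with exactly 1 non-null child.
Per-node child counts:
  node 14: 2 child(ren)
  node 9: 1 child(ren)
  node 8: 0 child(ren)
  node 31: 2 child(ren)
  node 16: 1 child(ren)
  node 24: 1 child(ren)
  node 19: 1 child(ren)
  node 23: 0 child(ren)
  node 44: 1 child(ren)
  node 38: 1 child(ren)
  node 35: 0 child(ren)
Matching nodes: [9, 16, 24, 19, 44, 38]
Count of nodes with exactly one child: 6


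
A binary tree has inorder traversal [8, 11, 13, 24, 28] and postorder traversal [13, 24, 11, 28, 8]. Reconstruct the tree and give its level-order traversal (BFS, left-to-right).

Inorder:   [8, 11, 13, 24, 28]
Postorder: [13, 24, 11, 28, 8]
Algorithm: postorder visits root last, so walk postorder right-to-left;
each value is the root of the current inorder slice — split it at that
value, recurse on the right subtree first, then the left.
Recursive splits:
  root=8; inorder splits into left=[], right=[11, 13, 24, 28]
  root=28; inorder splits into left=[11, 13, 24], right=[]
  root=11; inorder splits into left=[], right=[13, 24]
  root=24; inorder splits into left=[13], right=[]
  root=13; inorder splits into left=[], right=[]
Reconstructed level-order: [8, 28, 11, 24, 13]


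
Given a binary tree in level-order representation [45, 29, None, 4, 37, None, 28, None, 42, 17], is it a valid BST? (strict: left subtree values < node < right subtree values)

Level-order array: [45, 29, None, 4, 37, None, 28, None, 42, 17]
Validate using subtree bounds (lo, hi): at each node, require lo < value < hi,
then recurse left with hi=value and right with lo=value.
Preorder trace (stopping at first violation):
  at node 45 with bounds (-inf, +inf): OK
  at node 29 with bounds (-inf, 45): OK
  at node 4 with bounds (-inf, 29): OK
  at node 28 with bounds (4, 29): OK
  at node 17 with bounds (4, 28): OK
  at node 37 with bounds (29, 45): OK
  at node 42 with bounds (37, 45): OK
No violation found at any node.
Result: Valid BST


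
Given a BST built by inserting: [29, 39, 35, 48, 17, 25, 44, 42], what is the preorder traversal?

Tree insertion order: [29, 39, 35, 48, 17, 25, 44, 42]
Tree (level-order array): [29, 17, 39, None, 25, 35, 48, None, None, None, None, 44, None, 42]
Preorder traversal: [29, 17, 25, 39, 35, 48, 44, 42]


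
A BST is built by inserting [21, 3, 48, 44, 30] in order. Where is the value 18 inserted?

Starting tree (level order): [21, 3, 48, None, None, 44, None, 30]
Insertion path: 21 -> 3
Result: insert 18 as right child of 3
Final tree (level order): [21, 3, 48, None, 18, 44, None, None, None, 30]


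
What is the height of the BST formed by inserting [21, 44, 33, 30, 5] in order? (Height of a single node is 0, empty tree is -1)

Insertion order: [21, 44, 33, 30, 5]
Tree (level-order array): [21, 5, 44, None, None, 33, None, 30]
Compute height bottom-up (empty subtree = -1):
  height(5) = 1 + max(-1, -1) = 0
  height(30) = 1 + max(-1, -1) = 0
  height(33) = 1 + max(0, -1) = 1
  height(44) = 1 + max(1, -1) = 2
  height(21) = 1 + max(0, 2) = 3
Height = 3


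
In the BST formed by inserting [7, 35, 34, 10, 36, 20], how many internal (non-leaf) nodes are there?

Tree built from: [7, 35, 34, 10, 36, 20]
Tree (level-order array): [7, None, 35, 34, 36, 10, None, None, None, None, 20]
Rule: An internal node has at least one child.
Per-node child counts:
  node 7: 1 child(ren)
  node 35: 2 child(ren)
  node 34: 1 child(ren)
  node 10: 1 child(ren)
  node 20: 0 child(ren)
  node 36: 0 child(ren)
Matching nodes: [7, 35, 34, 10]
Count of internal (non-leaf) nodes: 4


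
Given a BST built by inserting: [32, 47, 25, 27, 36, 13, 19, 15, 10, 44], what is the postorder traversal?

Tree insertion order: [32, 47, 25, 27, 36, 13, 19, 15, 10, 44]
Tree (level-order array): [32, 25, 47, 13, 27, 36, None, 10, 19, None, None, None, 44, None, None, 15]
Postorder traversal: [10, 15, 19, 13, 27, 25, 44, 36, 47, 32]


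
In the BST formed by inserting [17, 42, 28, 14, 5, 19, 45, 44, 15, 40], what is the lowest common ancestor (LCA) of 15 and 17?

Tree insertion order: [17, 42, 28, 14, 5, 19, 45, 44, 15, 40]
Tree (level-order array): [17, 14, 42, 5, 15, 28, 45, None, None, None, None, 19, 40, 44]
In a BST, the LCA of p=15, q=17 is the first node v on the
root-to-leaf path with p <= v <= q (go left if both < v, right if both > v).
Walk from root:
  at 17: 15 <= 17 <= 17, this is the LCA
LCA = 17


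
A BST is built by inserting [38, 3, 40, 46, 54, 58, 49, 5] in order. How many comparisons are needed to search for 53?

Search path for 53: 38 -> 40 -> 46 -> 54 -> 49
Found: False
Comparisons: 5


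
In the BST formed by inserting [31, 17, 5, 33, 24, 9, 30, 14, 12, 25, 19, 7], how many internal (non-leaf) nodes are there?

Tree built from: [31, 17, 5, 33, 24, 9, 30, 14, 12, 25, 19, 7]
Tree (level-order array): [31, 17, 33, 5, 24, None, None, None, 9, 19, 30, 7, 14, None, None, 25, None, None, None, 12]
Rule: An internal node has at least one child.
Per-node child counts:
  node 31: 2 child(ren)
  node 17: 2 child(ren)
  node 5: 1 child(ren)
  node 9: 2 child(ren)
  node 7: 0 child(ren)
  node 14: 1 child(ren)
  node 12: 0 child(ren)
  node 24: 2 child(ren)
  node 19: 0 child(ren)
  node 30: 1 child(ren)
  node 25: 0 child(ren)
  node 33: 0 child(ren)
Matching nodes: [31, 17, 5, 9, 14, 24, 30]
Count of internal (non-leaf) nodes: 7


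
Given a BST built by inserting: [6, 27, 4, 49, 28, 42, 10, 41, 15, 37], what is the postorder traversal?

Tree insertion order: [6, 27, 4, 49, 28, 42, 10, 41, 15, 37]
Tree (level-order array): [6, 4, 27, None, None, 10, 49, None, 15, 28, None, None, None, None, 42, 41, None, 37]
Postorder traversal: [4, 15, 10, 37, 41, 42, 28, 49, 27, 6]


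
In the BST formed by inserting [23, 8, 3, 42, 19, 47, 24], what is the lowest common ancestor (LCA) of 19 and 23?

Tree insertion order: [23, 8, 3, 42, 19, 47, 24]
Tree (level-order array): [23, 8, 42, 3, 19, 24, 47]
In a BST, the LCA of p=19, q=23 is the first node v on the
root-to-leaf path with p <= v <= q (go left if both < v, right if both > v).
Walk from root:
  at 23: 19 <= 23 <= 23, this is the LCA
LCA = 23


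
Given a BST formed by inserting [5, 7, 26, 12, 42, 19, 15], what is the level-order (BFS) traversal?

Tree insertion order: [5, 7, 26, 12, 42, 19, 15]
Tree (level-order array): [5, None, 7, None, 26, 12, 42, None, 19, None, None, 15]
BFS from the root, enqueuing left then right child of each popped node:
  queue [5] -> pop 5, enqueue [7], visited so far: [5]
  queue [7] -> pop 7, enqueue [26], visited so far: [5, 7]
  queue [26] -> pop 26, enqueue [12, 42], visited so far: [5, 7, 26]
  queue [12, 42] -> pop 12, enqueue [19], visited so far: [5, 7, 26, 12]
  queue [42, 19] -> pop 42, enqueue [none], visited so far: [5, 7, 26, 12, 42]
  queue [19] -> pop 19, enqueue [15], visited so far: [5, 7, 26, 12, 42, 19]
  queue [15] -> pop 15, enqueue [none], visited so far: [5, 7, 26, 12, 42, 19, 15]
Result: [5, 7, 26, 12, 42, 19, 15]


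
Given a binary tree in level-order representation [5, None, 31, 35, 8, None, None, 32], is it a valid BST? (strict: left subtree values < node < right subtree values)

Level-order array: [5, None, 31, 35, 8, None, None, 32]
Validate using subtree bounds (lo, hi): at each node, require lo < value < hi,
then recurse left with hi=value and right with lo=value.
Preorder trace (stopping at first violation):
  at node 5 with bounds (-inf, +inf): OK
  at node 31 with bounds (5, +inf): OK
  at node 35 with bounds (5, 31): VIOLATION
Node 35 violates its bound: not (5 < 35 < 31).
Result: Not a valid BST


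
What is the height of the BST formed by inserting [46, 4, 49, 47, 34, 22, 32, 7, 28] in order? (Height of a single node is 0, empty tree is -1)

Insertion order: [46, 4, 49, 47, 34, 22, 32, 7, 28]
Tree (level-order array): [46, 4, 49, None, 34, 47, None, 22, None, None, None, 7, 32, None, None, 28]
Compute height bottom-up (empty subtree = -1):
  height(7) = 1 + max(-1, -1) = 0
  height(28) = 1 + max(-1, -1) = 0
  height(32) = 1 + max(0, -1) = 1
  height(22) = 1 + max(0, 1) = 2
  height(34) = 1 + max(2, -1) = 3
  height(4) = 1 + max(-1, 3) = 4
  height(47) = 1 + max(-1, -1) = 0
  height(49) = 1 + max(0, -1) = 1
  height(46) = 1 + max(4, 1) = 5
Height = 5


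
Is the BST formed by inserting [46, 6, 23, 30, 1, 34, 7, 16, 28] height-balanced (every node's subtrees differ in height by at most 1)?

Tree (level-order array): [46, 6, None, 1, 23, None, None, 7, 30, None, 16, 28, 34]
Definition: a tree is height-balanced if, at every node, |h(left) - h(right)| <= 1 (empty subtree has height -1).
Bottom-up per-node check:
  node 1: h_left=-1, h_right=-1, diff=0 [OK], height=0
  node 16: h_left=-1, h_right=-1, diff=0 [OK], height=0
  node 7: h_left=-1, h_right=0, diff=1 [OK], height=1
  node 28: h_left=-1, h_right=-1, diff=0 [OK], height=0
  node 34: h_left=-1, h_right=-1, diff=0 [OK], height=0
  node 30: h_left=0, h_right=0, diff=0 [OK], height=1
  node 23: h_left=1, h_right=1, diff=0 [OK], height=2
  node 6: h_left=0, h_right=2, diff=2 [FAIL (|0-2|=2 > 1)], height=3
  node 46: h_left=3, h_right=-1, diff=4 [FAIL (|3--1|=4 > 1)], height=4
Node 6 violates the condition: |0 - 2| = 2 > 1.
Result: Not balanced


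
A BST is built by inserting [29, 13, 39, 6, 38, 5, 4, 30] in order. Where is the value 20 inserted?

Starting tree (level order): [29, 13, 39, 6, None, 38, None, 5, None, 30, None, 4]
Insertion path: 29 -> 13
Result: insert 20 as right child of 13
Final tree (level order): [29, 13, 39, 6, 20, 38, None, 5, None, None, None, 30, None, 4]


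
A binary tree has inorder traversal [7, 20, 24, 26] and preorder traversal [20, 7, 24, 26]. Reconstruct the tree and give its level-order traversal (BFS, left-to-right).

Inorder:  [7, 20, 24, 26]
Preorder: [20, 7, 24, 26]
Algorithm: preorder visits root first, so consume preorder in order;
for each root, split the current inorder slice at that value into
left-subtree inorder and right-subtree inorder, then recurse.
Recursive splits:
  root=20; inorder splits into left=[7], right=[24, 26]
  root=7; inorder splits into left=[], right=[]
  root=24; inorder splits into left=[], right=[26]
  root=26; inorder splits into left=[], right=[]
Reconstructed level-order: [20, 7, 24, 26]


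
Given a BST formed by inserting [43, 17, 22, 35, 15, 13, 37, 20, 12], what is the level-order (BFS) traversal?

Tree insertion order: [43, 17, 22, 35, 15, 13, 37, 20, 12]
Tree (level-order array): [43, 17, None, 15, 22, 13, None, 20, 35, 12, None, None, None, None, 37]
BFS from the root, enqueuing left then right child of each popped node:
  queue [43] -> pop 43, enqueue [17], visited so far: [43]
  queue [17] -> pop 17, enqueue [15, 22], visited so far: [43, 17]
  queue [15, 22] -> pop 15, enqueue [13], visited so far: [43, 17, 15]
  queue [22, 13] -> pop 22, enqueue [20, 35], visited so far: [43, 17, 15, 22]
  queue [13, 20, 35] -> pop 13, enqueue [12], visited so far: [43, 17, 15, 22, 13]
  queue [20, 35, 12] -> pop 20, enqueue [none], visited so far: [43, 17, 15, 22, 13, 20]
  queue [35, 12] -> pop 35, enqueue [37], visited so far: [43, 17, 15, 22, 13, 20, 35]
  queue [12, 37] -> pop 12, enqueue [none], visited so far: [43, 17, 15, 22, 13, 20, 35, 12]
  queue [37] -> pop 37, enqueue [none], visited so far: [43, 17, 15, 22, 13, 20, 35, 12, 37]
Result: [43, 17, 15, 22, 13, 20, 35, 12, 37]


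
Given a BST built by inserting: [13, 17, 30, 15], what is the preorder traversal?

Tree insertion order: [13, 17, 30, 15]
Tree (level-order array): [13, None, 17, 15, 30]
Preorder traversal: [13, 17, 15, 30]


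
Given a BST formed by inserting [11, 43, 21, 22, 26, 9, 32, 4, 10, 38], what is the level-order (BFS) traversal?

Tree insertion order: [11, 43, 21, 22, 26, 9, 32, 4, 10, 38]
Tree (level-order array): [11, 9, 43, 4, 10, 21, None, None, None, None, None, None, 22, None, 26, None, 32, None, 38]
BFS from the root, enqueuing left then right child of each popped node:
  queue [11] -> pop 11, enqueue [9, 43], visited so far: [11]
  queue [9, 43] -> pop 9, enqueue [4, 10], visited so far: [11, 9]
  queue [43, 4, 10] -> pop 43, enqueue [21], visited so far: [11, 9, 43]
  queue [4, 10, 21] -> pop 4, enqueue [none], visited so far: [11, 9, 43, 4]
  queue [10, 21] -> pop 10, enqueue [none], visited so far: [11, 9, 43, 4, 10]
  queue [21] -> pop 21, enqueue [22], visited so far: [11, 9, 43, 4, 10, 21]
  queue [22] -> pop 22, enqueue [26], visited so far: [11, 9, 43, 4, 10, 21, 22]
  queue [26] -> pop 26, enqueue [32], visited so far: [11, 9, 43, 4, 10, 21, 22, 26]
  queue [32] -> pop 32, enqueue [38], visited so far: [11, 9, 43, 4, 10, 21, 22, 26, 32]
  queue [38] -> pop 38, enqueue [none], visited so far: [11, 9, 43, 4, 10, 21, 22, 26, 32, 38]
Result: [11, 9, 43, 4, 10, 21, 22, 26, 32, 38]


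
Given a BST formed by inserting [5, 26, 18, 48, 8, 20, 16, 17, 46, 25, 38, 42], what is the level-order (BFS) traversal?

Tree insertion order: [5, 26, 18, 48, 8, 20, 16, 17, 46, 25, 38, 42]
Tree (level-order array): [5, None, 26, 18, 48, 8, 20, 46, None, None, 16, None, 25, 38, None, None, 17, None, None, None, 42]
BFS from the root, enqueuing left then right child of each popped node:
  queue [5] -> pop 5, enqueue [26], visited so far: [5]
  queue [26] -> pop 26, enqueue [18, 48], visited so far: [5, 26]
  queue [18, 48] -> pop 18, enqueue [8, 20], visited so far: [5, 26, 18]
  queue [48, 8, 20] -> pop 48, enqueue [46], visited so far: [5, 26, 18, 48]
  queue [8, 20, 46] -> pop 8, enqueue [16], visited so far: [5, 26, 18, 48, 8]
  queue [20, 46, 16] -> pop 20, enqueue [25], visited so far: [5, 26, 18, 48, 8, 20]
  queue [46, 16, 25] -> pop 46, enqueue [38], visited so far: [5, 26, 18, 48, 8, 20, 46]
  queue [16, 25, 38] -> pop 16, enqueue [17], visited so far: [5, 26, 18, 48, 8, 20, 46, 16]
  queue [25, 38, 17] -> pop 25, enqueue [none], visited so far: [5, 26, 18, 48, 8, 20, 46, 16, 25]
  queue [38, 17] -> pop 38, enqueue [42], visited so far: [5, 26, 18, 48, 8, 20, 46, 16, 25, 38]
  queue [17, 42] -> pop 17, enqueue [none], visited so far: [5, 26, 18, 48, 8, 20, 46, 16, 25, 38, 17]
  queue [42] -> pop 42, enqueue [none], visited so far: [5, 26, 18, 48, 8, 20, 46, 16, 25, 38, 17, 42]
Result: [5, 26, 18, 48, 8, 20, 46, 16, 25, 38, 17, 42]


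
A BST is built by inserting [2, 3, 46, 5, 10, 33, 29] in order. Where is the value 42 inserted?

Starting tree (level order): [2, None, 3, None, 46, 5, None, None, 10, None, 33, 29]
Insertion path: 2 -> 3 -> 46 -> 5 -> 10 -> 33
Result: insert 42 as right child of 33
Final tree (level order): [2, None, 3, None, 46, 5, None, None, 10, None, 33, 29, 42]


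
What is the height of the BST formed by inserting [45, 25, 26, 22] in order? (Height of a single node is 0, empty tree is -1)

Insertion order: [45, 25, 26, 22]
Tree (level-order array): [45, 25, None, 22, 26]
Compute height bottom-up (empty subtree = -1):
  height(22) = 1 + max(-1, -1) = 0
  height(26) = 1 + max(-1, -1) = 0
  height(25) = 1 + max(0, 0) = 1
  height(45) = 1 + max(1, -1) = 2
Height = 2


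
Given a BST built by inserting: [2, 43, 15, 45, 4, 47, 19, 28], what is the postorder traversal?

Tree insertion order: [2, 43, 15, 45, 4, 47, 19, 28]
Tree (level-order array): [2, None, 43, 15, 45, 4, 19, None, 47, None, None, None, 28]
Postorder traversal: [4, 28, 19, 15, 47, 45, 43, 2]


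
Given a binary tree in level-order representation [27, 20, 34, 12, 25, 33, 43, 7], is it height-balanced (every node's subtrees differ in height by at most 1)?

Tree (level-order array): [27, 20, 34, 12, 25, 33, 43, 7]
Definition: a tree is height-balanced if, at every node, |h(left) - h(right)| <= 1 (empty subtree has height -1).
Bottom-up per-node check:
  node 7: h_left=-1, h_right=-1, diff=0 [OK], height=0
  node 12: h_left=0, h_right=-1, diff=1 [OK], height=1
  node 25: h_left=-1, h_right=-1, diff=0 [OK], height=0
  node 20: h_left=1, h_right=0, diff=1 [OK], height=2
  node 33: h_left=-1, h_right=-1, diff=0 [OK], height=0
  node 43: h_left=-1, h_right=-1, diff=0 [OK], height=0
  node 34: h_left=0, h_right=0, diff=0 [OK], height=1
  node 27: h_left=2, h_right=1, diff=1 [OK], height=3
All nodes satisfy the balance condition.
Result: Balanced


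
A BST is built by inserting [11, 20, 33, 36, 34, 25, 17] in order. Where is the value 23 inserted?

Starting tree (level order): [11, None, 20, 17, 33, None, None, 25, 36, None, None, 34]
Insertion path: 11 -> 20 -> 33 -> 25
Result: insert 23 as left child of 25
Final tree (level order): [11, None, 20, 17, 33, None, None, 25, 36, 23, None, 34]


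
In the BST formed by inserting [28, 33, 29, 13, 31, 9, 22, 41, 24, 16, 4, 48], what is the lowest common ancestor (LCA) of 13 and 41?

Tree insertion order: [28, 33, 29, 13, 31, 9, 22, 41, 24, 16, 4, 48]
Tree (level-order array): [28, 13, 33, 9, 22, 29, 41, 4, None, 16, 24, None, 31, None, 48]
In a BST, the LCA of p=13, q=41 is the first node v on the
root-to-leaf path with p <= v <= q (go left if both < v, right if both > v).
Walk from root:
  at 28: 13 <= 28 <= 41, this is the LCA
LCA = 28
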